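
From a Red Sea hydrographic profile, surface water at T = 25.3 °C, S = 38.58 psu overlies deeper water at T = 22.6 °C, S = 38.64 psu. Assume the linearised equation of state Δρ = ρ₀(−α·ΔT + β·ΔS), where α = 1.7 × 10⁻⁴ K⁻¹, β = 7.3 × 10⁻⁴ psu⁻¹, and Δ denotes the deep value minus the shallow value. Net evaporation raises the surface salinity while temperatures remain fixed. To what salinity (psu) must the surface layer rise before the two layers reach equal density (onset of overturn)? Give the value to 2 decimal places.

Neutral buoyancy requires −α(T_deep − T_surf) + β(S_deep − S_surf′) = 0.
S_surf′ = S_deep − (α/β)·ΔT = 38.64 − (1.7 × 10⁻⁴/7.3 × 10⁻⁴)·(-2.7) = 39.2688 psu.
Increase required: 39.2688 − 38.58 = 0.6888 psu.

39.27 psu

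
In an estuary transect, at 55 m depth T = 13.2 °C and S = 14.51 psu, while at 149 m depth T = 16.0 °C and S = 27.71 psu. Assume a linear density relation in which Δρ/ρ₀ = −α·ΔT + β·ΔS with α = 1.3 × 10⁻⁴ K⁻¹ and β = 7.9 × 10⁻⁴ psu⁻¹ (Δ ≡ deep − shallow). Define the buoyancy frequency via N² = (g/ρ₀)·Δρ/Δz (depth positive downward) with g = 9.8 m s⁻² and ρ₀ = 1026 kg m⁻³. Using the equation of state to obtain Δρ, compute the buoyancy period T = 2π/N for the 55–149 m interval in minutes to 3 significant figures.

3.23 min

ΔT = +2.8 K, ΔS = +13.20 psu (deep − shallow).
Δρ/ρ₀ = −αΔT + βΔS = -3.64 × 10⁻⁴ + 0.010428 = 0.010064, so Δρ ≈ 10.33 kg m⁻³.
N² = (g/ρ₀)·Δρ/Δz = g·(Δρ/ρ₀)/Δz = 9.8 × 0.010064 / 94 = 1.0492 × 10⁻³ s⁻².
N = √(1.0492 × 10⁻³) = 0.032391 rad s⁻¹ → T = 2π/N = 193.98 s = 3.2330 min ≈ 3.23 min.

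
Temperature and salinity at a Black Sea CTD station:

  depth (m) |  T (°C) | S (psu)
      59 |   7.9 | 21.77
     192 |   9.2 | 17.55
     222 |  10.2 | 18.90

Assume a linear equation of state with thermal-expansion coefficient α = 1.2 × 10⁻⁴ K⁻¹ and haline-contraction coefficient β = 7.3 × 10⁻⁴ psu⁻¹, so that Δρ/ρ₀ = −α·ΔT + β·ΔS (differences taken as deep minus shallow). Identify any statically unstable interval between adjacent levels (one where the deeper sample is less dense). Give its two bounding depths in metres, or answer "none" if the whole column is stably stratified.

59–192 m

Evaluate Δρ/ρ₀ = −αΔT + βΔS across each adjacent pair:
  59–192 m: −αΔT+βΔS = −(1.2 × 10⁻⁴)(+1.3)+(7.3 × 10⁻⁴)(-4.22) = -3.2 × 10⁻³ → UNSTABLE
  192–222 m: −αΔT+βΔS = −(1.2 × 10⁻⁴)(+1.0)+(7.3 × 10⁻⁴)(+1.35) = 8.7 × 10⁻⁴ → stable
The 59–192 m interval has Δρ < 0: lighter water underlies denser water.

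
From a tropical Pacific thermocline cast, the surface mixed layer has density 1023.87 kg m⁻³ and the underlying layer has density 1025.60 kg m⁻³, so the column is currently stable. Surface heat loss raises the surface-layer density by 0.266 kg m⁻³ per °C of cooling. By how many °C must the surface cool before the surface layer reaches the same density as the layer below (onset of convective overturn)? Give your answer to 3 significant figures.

Density deficit of the surface layer: 1025.60 − 1023.87 = 1.73 kg m⁻³.
Required change = 1.73 / 0.266 = 6.50 °C.

6.50 °C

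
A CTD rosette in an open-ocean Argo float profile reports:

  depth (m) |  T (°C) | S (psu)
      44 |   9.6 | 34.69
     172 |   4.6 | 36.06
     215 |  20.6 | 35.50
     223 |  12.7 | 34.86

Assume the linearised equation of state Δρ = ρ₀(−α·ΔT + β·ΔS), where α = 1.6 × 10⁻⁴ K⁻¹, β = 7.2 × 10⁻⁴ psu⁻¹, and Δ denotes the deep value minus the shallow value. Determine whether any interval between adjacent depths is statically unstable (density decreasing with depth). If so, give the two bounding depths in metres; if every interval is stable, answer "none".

172–215 m

Evaluate Δρ/ρ₀ = −αΔT + βΔS across each adjacent pair:
  44–172 m: −αΔT+βΔS = −(1.6 × 10⁻⁴)(-5.0)+(7.2 × 10⁻⁴)(+1.37) = 1.8 × 10⁻³ → stable
  172–215 m: −αΔT+βΔS = −(1.6 × 10⁻⁴)(+16.0)+(7.2 × 10⁻⁴)(-0.56) = -3.0 × 10⁻³ → UNSTABLE
  215–223 m: −αΔT+βΔS = −(1.6 × 10⁻⁴)(-7.9)+(7.2 × 10⁻⁴)(-0.64) = 8.0 × 10⁻⁴ → stable
The 172–215 m interval has Δρ < 0: lighter water underlies denser water.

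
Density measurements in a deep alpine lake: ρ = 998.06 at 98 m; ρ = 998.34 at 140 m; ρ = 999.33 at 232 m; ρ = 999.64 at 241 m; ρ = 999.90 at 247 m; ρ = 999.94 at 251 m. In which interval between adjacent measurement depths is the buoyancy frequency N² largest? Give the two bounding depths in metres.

Compute the density gradient over each adjacent pair:
  98–140 m: Δρ/Δz = 0.28/42 = 6.7 × 10⁻³ kg m⁻⁴
  140–232 m: Δρ/Δz = 0.99/92 = 0.011 kg m⁻⁴
  232–241 m: Δρ/Δz = 0.31/9 = 0.034 kg m⁻⁴
  241–247 m: Δρ/Δz = 0.26/6 = 0.043 kg m⁻⁴
  247–251 m: Δρ/Δz = 0.04/4 = 0.010 kg m⁻⁴
The largest gradient is in the 241–247 m interval — the pycnocline.

241–247 m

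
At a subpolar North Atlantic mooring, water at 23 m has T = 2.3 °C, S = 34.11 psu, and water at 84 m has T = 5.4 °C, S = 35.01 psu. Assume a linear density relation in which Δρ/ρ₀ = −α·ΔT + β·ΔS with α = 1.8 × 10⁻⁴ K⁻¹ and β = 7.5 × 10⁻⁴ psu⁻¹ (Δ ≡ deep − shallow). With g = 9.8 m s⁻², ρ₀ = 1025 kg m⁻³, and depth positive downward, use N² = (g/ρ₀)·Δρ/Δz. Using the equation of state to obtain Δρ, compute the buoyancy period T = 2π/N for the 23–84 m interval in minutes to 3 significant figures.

24.2 min

ΔT = +3.1 K, ΔS = +0.90 psu (deep − shallow).
Δρ/ρ₀ = −αΔT + βΔS = -5.58 × 10⁻⁴ + 6.75 × 10⁻⁴ = 1.17 × 10⁻⁴, so Δρ ≈ 0.1199 kg m⁻³.
N² = (g/ρ₀)·Δρ/Δz = g·(Δρ/ρ₀)/Δz = 9.8 × 1.17 × 10⁻⁴ / 61 = 1.8797 × 10⁻⁵ s⁻².
N = √(1.8797 × 10⁻⁵) = 4.3356 × 10⁻³ rad s⁻¹ → T = 2π/N = 1.4492 × 10³ s = 24.153 min ≈ 24.2 min.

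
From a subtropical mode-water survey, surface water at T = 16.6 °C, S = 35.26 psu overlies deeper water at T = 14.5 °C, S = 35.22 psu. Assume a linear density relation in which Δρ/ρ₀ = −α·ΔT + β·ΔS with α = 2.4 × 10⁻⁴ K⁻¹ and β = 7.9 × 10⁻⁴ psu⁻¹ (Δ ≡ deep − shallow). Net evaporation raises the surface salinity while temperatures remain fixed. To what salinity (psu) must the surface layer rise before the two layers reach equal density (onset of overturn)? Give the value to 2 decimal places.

Neutral buoyancy requires −α(T_deep − T_surf) + β(S_deep − S_surf′) = 0.
S_surf′ = S_deep − (α/β)·ΔT = 35.22 − (2.4 × 10⁻⁴/7.9 × 10⁻⁴)·(-2.1) = 35.8580 psu.
Increase required: 35.8580 − 35.26 = 0.5980 psu.

35.86 psu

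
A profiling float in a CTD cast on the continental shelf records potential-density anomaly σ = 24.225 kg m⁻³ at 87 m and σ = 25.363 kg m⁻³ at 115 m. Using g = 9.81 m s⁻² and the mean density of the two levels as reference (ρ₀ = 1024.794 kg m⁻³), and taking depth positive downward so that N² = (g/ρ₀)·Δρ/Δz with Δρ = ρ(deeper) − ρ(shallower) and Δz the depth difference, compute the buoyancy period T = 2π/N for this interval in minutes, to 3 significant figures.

5.31 min

Δρ = 1025.363 − 1024.225 = 1.138 kg m⁻³ over Δz = 115 − 87 = 28 m.
N² = (9.81/1024.794) × (1.138/28) = 3.8906 × 10⁻⁴ s⁻².
N = √(3.8906 × 10⁻⁴) = 0.019725 rad s⁻¹, so T = 2π/N = 318.54 s = 5.3090 min ≈ 5.31 min.
Since Δρ > 0 the layer is stably stratified.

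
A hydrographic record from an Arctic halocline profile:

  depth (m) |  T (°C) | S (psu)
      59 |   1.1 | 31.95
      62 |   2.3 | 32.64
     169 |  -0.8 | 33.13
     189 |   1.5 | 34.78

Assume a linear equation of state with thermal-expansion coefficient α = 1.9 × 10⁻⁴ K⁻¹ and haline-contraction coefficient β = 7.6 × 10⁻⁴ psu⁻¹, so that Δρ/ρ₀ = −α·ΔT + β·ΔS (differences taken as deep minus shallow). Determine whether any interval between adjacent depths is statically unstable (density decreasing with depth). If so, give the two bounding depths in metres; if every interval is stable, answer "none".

none

Evaluate Δρ/ρ₀ = −αΔT + βΔS across each adjacent pair:
  59–62 m: −αΔT+βΔS = −(1.9 × 10⁻⁴)(+1.2)+(7.6 × 10⁻⁴)(+0.69) = 3.0 × 10⁻⁴ → stable
  62–169 m: −αΔT+βΔS = −(1.9 × 10⁻⁴)(-3.1)+(7.6 × 10⁻⁴)(+0.49) = 9.6 × 10⁻⁴ → stable
  169–189 m: −αΔT+βΔS = −(1.9 × 10⁻⁴)(+2.3)+(7.6 × 10⁻⁴)(+1.65) = 8.2 × 10⁻⁴ → stable
Every interval has Δρ > 0: the column is stably stratified throughout.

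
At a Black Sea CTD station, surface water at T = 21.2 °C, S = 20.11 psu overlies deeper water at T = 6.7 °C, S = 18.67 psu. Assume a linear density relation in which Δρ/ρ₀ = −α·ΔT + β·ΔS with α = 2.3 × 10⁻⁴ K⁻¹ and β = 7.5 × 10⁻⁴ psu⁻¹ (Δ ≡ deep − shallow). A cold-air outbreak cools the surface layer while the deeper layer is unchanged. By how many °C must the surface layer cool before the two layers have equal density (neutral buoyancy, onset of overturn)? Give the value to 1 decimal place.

9.8 °C

Neutral buoyancy requires Δρ = 0, i.e. −α(T_deep − T_surf′) + β(S_deep − S_surf) = 0.
T_surf′ = T_deep − (β/α)·ΔS = 6.7 − (7.5 × 10⁻⁴/2.3 × 10⁻⁴)·(-1.44) = 11.396 °C.
Cooling required: 21.2 − (11.396) = 9.804 °C.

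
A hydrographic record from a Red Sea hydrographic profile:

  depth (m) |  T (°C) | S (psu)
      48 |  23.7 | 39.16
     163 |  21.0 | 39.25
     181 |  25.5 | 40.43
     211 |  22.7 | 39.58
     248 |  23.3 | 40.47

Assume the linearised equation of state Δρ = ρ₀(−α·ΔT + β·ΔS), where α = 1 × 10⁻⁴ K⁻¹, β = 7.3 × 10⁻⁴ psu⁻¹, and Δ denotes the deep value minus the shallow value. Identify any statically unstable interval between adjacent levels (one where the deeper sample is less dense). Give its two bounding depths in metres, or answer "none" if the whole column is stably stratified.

Evaluate Δρ/ρ₀ = −αΔT + βΔS across each adjacent pair:
  48–163 m: −αΔT+βΔS = −(1 × 10⁻⁴)(-2.7)+(7.3 × 10⁻⁴)(+0.09) = 3.4 × 10⁻⁴ → stable
  163–181 m: −αΔT+βΔS = −(1 × 10⁻⁴)(+4.5)+(7.3 × 10⁻⁴)(+1.18) = 4.1 × 10⁻⁴ → stable
  181–211 m: −αΔT+βΔS = −(1 × 10⁻⁴)(-2.8)+(7.3 × 10⁻⁴)(-0.85) = -3.4 × 10⁻⁴ → UNSTABLE
  211–248 m: −αΔT+βΔS = −(1 × 10⁻⁴)(+0.6)+(7.3 × 10⁻⁴)(+0.89) = 5.9 × 10⁻⁴ → stable
The 181–211 m interval has Δρ < 0: lighter water underlies denser water.

181–211 m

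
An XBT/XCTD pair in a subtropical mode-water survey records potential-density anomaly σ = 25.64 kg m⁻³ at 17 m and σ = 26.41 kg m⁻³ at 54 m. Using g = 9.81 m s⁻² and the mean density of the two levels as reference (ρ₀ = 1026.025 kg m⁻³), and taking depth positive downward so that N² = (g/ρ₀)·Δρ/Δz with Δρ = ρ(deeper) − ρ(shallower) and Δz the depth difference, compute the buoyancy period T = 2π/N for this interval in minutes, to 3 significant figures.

7.42 min

Δρ = 1026.41 − 1025.64 = 0.77 kg m⁻³ over Δz = 54 − 17 = 37 m.
N² = (9.81/1026.025) × (0.77/37) = 1.9898 × 10⁻⁴ s⁻².
N = √(1.9898 × 10⁻⁴) = 0.014106 rad s⁻¹, so T = 2π/N = 445.43 s = 7.4238 min ≈ 7.42 min.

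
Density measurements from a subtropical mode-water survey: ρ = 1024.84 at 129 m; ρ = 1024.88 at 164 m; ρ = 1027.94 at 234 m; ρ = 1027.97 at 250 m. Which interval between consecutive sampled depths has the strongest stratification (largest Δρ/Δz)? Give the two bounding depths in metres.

Compute the density gradient over each adjacent pair:
  129–164 m: Δρ/Δz = 0.04/35 = 1.1 × 10⁻³ kg m⁻⁴
  164–234 m: Δρ/Δz = 3.06/70 = 0.044 kg m⁻⁴
  234–250 m: Δρ/Δz = 0.03/16 = 1.9 × 10⁻³ kg m⁻⁴
The largest gradient is in the 164–234 m interval — the pycnocline.

164–234 m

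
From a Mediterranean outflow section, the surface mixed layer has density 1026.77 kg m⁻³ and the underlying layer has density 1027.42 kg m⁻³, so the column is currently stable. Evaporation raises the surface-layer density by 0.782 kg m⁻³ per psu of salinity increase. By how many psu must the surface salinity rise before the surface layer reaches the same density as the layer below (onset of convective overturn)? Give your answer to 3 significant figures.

0.831 psu

Density deficit of the surface layer: 1027.42 − 1026.77 = 0.65 kg m⁻³.
Required change = 0.65 / 0.782 = 0.831 psu.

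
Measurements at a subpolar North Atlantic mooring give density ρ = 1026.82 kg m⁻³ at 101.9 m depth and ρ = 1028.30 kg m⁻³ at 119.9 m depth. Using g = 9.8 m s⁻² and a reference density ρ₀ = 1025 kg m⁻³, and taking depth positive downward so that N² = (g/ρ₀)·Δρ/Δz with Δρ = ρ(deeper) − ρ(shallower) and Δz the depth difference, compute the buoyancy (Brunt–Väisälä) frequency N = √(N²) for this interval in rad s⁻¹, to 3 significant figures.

Δρ = 1028.30 − 1026.82 = 1.48 kg m⁻³ over Δz = 119.9 − 101.9 = 18 m.
N² = (9.8/1025) × (1.48/18) = 7.8612 × 10⁻⁴ s⁻².
N = √(7.8612 × 10⁻⁴) = 0.028038 rad s⁻¹ ≈ 0.0280 rad s⁻¹.
Since Δρ > 0 the layer is stably stratified.

0.0280 rad s⁻¹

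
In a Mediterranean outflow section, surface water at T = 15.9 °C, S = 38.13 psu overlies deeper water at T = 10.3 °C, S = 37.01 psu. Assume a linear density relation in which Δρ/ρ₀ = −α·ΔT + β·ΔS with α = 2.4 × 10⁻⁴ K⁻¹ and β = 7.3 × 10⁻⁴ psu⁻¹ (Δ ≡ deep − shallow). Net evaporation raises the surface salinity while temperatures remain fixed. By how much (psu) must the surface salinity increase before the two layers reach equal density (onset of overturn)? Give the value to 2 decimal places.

Neutral buoyancy requires −α(T_deep − T_surf) + β(S_deep − S_surf′) = 0.
S_surf′ = S_deep − (α/β)·ΔT = 37.01 − (2.4 × 10⁻⁴/7.3 × 10⁻⁴)·(-5.6) = 38.8511 psu.
Increase required: 38.8511 − 38.13 = 0.7211 psu.

0.72 psu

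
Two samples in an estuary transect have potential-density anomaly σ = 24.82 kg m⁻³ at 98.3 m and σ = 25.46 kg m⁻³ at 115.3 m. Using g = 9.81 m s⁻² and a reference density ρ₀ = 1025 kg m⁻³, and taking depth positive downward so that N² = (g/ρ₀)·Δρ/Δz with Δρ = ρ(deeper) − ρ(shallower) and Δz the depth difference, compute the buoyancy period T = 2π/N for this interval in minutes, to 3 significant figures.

Δρ = 1025.46 − 1024.82 = 0.64 kg m⁻³ over Δz = 115.3 − 98.3 = 17 m.
N² = (9.81/1025) × (0.64/17) = 3.6031 × 10⁻⁴ s⁻².
N = √(3.6031 × 10⁻⁴) = 0.018982 rad s⁻¹, so T = 2π/N = 331.01 s = 5.5168 min ≈ 5.52 min.

5.52 min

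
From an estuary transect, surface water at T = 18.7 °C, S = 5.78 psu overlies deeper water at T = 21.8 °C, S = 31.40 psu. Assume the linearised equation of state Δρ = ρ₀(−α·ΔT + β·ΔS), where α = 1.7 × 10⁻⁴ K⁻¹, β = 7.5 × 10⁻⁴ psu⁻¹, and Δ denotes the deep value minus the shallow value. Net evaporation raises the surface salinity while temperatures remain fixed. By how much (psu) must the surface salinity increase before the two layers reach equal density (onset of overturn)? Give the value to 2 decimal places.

24.92 psu

Neutral buoyancy requires −α(T_deep − T_surf) + β(S_deep − S_surf′) = 0.
S_surf′ = S_deep − (α/β)·ΔT = 31.40 − (1.7 × 10⁻⁴/7.5 × 10⁻⁴)·(+3.1) = 30.6973 psu.
Increase required: 30.6973 − 5.78 = 24.9173 psu.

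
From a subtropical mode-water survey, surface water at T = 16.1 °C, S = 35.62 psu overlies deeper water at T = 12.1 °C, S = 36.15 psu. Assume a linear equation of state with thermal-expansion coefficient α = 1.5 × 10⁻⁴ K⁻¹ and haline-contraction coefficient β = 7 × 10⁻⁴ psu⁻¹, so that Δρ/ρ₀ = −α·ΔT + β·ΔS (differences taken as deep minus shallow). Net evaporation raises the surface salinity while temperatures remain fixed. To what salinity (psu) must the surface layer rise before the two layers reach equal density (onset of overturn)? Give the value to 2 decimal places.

37.01 psu

Neutral buoyancy requires −α(T_deep − T_surf) + β(S_deep − S_surf′) = 0.
S_surf′ = S_deep − (α/β)·ΔT = 36.15 − (1.5 × 10⁻⁴/7 × 10⁻⁴)·(-4.0) = 37.0071 psu.
Increase required: 37.0071 − 35.62 = 1.3871 psu.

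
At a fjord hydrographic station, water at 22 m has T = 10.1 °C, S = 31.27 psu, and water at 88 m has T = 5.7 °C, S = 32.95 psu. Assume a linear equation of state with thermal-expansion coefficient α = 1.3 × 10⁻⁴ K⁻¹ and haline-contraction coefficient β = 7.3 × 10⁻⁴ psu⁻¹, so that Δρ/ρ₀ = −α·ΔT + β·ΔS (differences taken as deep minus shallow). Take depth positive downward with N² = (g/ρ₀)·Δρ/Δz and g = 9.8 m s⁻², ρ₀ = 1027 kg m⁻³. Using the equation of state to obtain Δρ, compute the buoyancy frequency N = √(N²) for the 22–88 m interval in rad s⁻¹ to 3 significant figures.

ΔT = -4.4 K, ΔS = +1.68 psu (deep − shallow).
Δρ/ρ₀ = −αΔT + βΔS = 5.72 × 10⁻⁴ + 1.2264 × 10⁻³ = 1.7984 × 10⁻³, so Δρ ≈ 1.847 kg m⁻³.
N² = (g/ρ₀)·Δρ/Δz = g·(Δρ/ρ₀)/Δz = 9.8 × 1.7984 × 10⁻³ / 66 = 2.6704 × 10⁻⁴ s⁻².
N = √(2.6704 × 10⁻⁴) = 0.016341 rad s⁻¹ ≈ 0.0163 rad s⁻¹.

0.0163 rad s⁻¹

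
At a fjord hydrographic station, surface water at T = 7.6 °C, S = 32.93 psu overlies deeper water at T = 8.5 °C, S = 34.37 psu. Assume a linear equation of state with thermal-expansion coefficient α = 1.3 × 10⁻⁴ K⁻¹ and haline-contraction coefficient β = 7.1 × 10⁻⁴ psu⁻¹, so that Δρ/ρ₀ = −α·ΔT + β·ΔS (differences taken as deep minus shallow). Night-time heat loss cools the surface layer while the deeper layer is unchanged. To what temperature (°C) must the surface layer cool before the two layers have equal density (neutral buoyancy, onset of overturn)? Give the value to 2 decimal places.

Neutral buoyancy requires Δρ = 0, i.e. −α(T_deep − T_surf′) + β(S_deep − S_surf) = 0.
T_surf′ = T_deep − (β/α)·ΔS = 8.5 − (7.1 × 10⁻⁴/1.3 × 10⁻⁴)·(+1.44) = 0.6354 °C.
Cooling required: 7.6 − (0.6354) = 6.9646 °C.

0.64 °C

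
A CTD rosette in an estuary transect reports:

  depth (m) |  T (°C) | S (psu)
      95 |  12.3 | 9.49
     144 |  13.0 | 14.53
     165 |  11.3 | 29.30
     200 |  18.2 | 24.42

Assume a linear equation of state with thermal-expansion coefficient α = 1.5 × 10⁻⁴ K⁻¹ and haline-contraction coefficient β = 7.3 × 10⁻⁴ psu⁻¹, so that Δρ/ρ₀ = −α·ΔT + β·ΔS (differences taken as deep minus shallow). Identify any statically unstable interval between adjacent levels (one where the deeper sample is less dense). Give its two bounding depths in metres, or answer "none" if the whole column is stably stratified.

165–200 m

Evaluate Δρ/ρ₀ = −αΔT + βΔS across each adjacent pair:
  95–144 m: −αΔT+βΔS = −(1.5 × 10⁻⁴)(+0.7)+(7.3 × 10⁻⁴)(+5.04) = 3.6 × 10⁻³ → stable
  144–165 m: −αΔT+βΔS = −(1.5 × 10⁻⁴)(-1.7)+(7.3 × 10⁻⁴)(+14.77) = 0.011 → stable
  165–200 m: −αΔT+βΔS = −(1.5 × 10⁻⁴)(+6.9)+(7.3 × 10⁻⁴)(-4.88) = -4.6 × 10⁻³ → UNSTABLE
The 165–200 m interval has Δρ < 0: lighter water underlies denser water.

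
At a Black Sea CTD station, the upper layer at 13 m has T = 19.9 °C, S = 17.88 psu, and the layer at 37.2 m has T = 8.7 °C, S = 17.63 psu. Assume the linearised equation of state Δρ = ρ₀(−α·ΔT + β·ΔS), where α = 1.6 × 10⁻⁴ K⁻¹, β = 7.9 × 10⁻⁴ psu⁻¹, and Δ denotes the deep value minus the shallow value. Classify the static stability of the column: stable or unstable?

stable

ΔT = 8.7 − 19.9 = -11.2 K and ΔS = 17.63 − 17.88 = -0.25 psu (deep − shallow).
−αΔT = 1.792 × 10⁻³; βΔS = -1.975 × 10⁻⁴; sum Δρ/ρ₀ = 1.5945 × 10⁻³.
Δρ/ρ₀ > 0, so Δρ > 0: deeper water is denser → statically stable.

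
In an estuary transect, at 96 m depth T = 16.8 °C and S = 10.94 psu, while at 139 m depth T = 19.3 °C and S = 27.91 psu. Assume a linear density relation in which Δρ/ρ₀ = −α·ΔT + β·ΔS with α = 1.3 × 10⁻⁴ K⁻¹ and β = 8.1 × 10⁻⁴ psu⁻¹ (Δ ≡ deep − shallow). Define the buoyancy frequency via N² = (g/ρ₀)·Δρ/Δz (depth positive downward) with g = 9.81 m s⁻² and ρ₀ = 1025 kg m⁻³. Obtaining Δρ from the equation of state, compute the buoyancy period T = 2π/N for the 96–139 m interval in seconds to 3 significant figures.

114 s

ΔT = +2.5 K, ΔS = +16.97 psu (deep − shallow).
Δρ/ρ₀ = −αΔT + βΔS = -3.25 × 10⁻⁴ + 0.0137457 = 0.0134207, so Δρ ≈ 13.76 kg m⁻³.
N² = (g/ρ₀)·Δρ/Δz = g·(Δρ/ρ₀)/Δz = 9.81 × 0.0134207 / 43 = 3.0618 × 10⁻³ s⁻².
N = √(3.0618 × 10⁻³) = 0.055334 rad s⁻¹ → T = 2π/N = 113.55 s ≈ 114 s.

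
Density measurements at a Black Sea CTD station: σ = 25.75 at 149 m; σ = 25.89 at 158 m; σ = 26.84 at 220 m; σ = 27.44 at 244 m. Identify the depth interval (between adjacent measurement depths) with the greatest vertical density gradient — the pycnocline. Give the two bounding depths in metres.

220–244 m

Compute the density gradient over each adjacent pair:
  149–158 m: Δρ/Δz = 0.14/9 = 0.016 kg m⁻⁴
  158–220 m: Δρ/Δz = 0.95/62 = 0.015 kg m⁻⁴
  220–244 m: Δρ/Δz = 0.60/24 = 0.025 kg m⁻⁴
The largest gradient is in the 220–244 m interval — the pycnocline.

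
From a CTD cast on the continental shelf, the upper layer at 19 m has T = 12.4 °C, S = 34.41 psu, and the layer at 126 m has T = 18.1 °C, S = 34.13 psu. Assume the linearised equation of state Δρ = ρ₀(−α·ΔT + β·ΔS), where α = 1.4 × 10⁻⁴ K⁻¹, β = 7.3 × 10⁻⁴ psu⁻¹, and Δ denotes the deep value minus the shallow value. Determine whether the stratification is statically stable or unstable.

ΔT = 18.1 − 12.4 = +5.7 K and ΔS = 34.13 − 34.41 = -0.28 psu (deep − shallow).
−αΔT = -7.98 × 10⁻⁴; βΔS = -2.044 × 10⁻⁴; sum Δρ/ρ₀ = -1.0024 × 10⁻³.
Δρ/ρ₀ < 0, so Δρ < 0: deeper water is lighter → statically unstable; the column would overturn.

unstable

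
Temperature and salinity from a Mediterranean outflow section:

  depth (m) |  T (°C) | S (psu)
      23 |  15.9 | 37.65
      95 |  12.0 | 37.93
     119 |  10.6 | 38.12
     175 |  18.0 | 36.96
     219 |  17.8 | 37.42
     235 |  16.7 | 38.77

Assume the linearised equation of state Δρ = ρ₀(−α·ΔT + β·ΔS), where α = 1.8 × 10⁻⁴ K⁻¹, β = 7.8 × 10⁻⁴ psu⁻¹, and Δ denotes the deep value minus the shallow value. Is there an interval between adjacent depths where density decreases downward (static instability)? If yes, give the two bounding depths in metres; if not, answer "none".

119–175 m

Evaluate Δρ/ρ₀ = −αΔT + βΔS across each adjacent pair:
  23–95 m: −αΔT+βΔS = −(1.8 × 10⁻⁴)(-3.9)+(7.8 × 10⁻⁴)(+0.28) = 9.2 × 10⁻⁴ → stable
  95–119 m: −αΔT+βΔS = −(1.8 × 10⁻⁴)(-1.4)+(7.8 × 10⁻⁴)(+0.19) = 4.0 × 10⁻⁴ → stable
  119–175 m: −αΔT+βΔS = −(1.8 × 10⁻⁴)(+7.4)+(7.8 × 10⁻⁴)(-1.16) = -2.2 × 10⁻³ → UNSTABLE
  175–219 m: −αΔT+βΔS = −(1.8 × 10⁻⁴)(-0.2)+(7.8 × 10⁻⁴)(+0.46) = 3.9 × 10⁻⁴ → stable
  219–235 m: −αΔT+βΔS = −(1.8 × 10⁻⁴)(-1.1)+(7.8 × 10⁻⁴)(+1.35) = 1.3 × 10⁻³ → stable
The 119–175 m interval has Δρ < 0: lighter water underlies denser water.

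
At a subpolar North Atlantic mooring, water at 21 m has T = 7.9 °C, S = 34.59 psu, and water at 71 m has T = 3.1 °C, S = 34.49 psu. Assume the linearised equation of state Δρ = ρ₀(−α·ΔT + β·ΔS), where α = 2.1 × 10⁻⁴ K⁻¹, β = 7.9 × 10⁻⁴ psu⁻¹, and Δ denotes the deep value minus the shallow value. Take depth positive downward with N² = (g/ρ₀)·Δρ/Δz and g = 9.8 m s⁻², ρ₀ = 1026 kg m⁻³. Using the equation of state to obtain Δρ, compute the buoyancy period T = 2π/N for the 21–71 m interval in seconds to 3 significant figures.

ΔT = -4.8 K, ΔS = -0.10 psu (deep − shallow).
Δρ/ρ₀ = −αΔT + βΔS = 1.008 × 10⁻³ − 7.90 × 10⁻⁵ = 9.29 × 10⁻⁴, so Δρ ≈ 0.9532 kg m⁻³.
N² = (g/ρ₀)·Δρ/Δz = g·(Δρ/ρ₀)/Δz = 9.8 × 9.29 × 10⁻⁴ / 50 = 1.8208 × 10⁻⁴ s⁻².
N = √(1.8208 × 10⁻⁴) = 0.013494 rad s⁻¹ → T = 2π/N = 465.63 s ≈ 466 s.

466 s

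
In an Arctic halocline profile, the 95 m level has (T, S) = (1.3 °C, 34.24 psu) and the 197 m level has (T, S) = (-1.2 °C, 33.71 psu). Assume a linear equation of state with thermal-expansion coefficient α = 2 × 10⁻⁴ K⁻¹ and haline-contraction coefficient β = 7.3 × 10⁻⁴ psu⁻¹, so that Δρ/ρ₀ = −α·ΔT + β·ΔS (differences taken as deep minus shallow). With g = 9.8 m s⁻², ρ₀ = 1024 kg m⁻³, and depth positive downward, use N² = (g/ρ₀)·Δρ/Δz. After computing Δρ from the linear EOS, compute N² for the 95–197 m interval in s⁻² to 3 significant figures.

1.09 × 10⁻⁵ s⁻²

ΔT = -2.5 K, ΔS = -0.53 psu (deep − shallow).
Δρ/ρ₀ = −αΔT + βΔS = 5.00 × 10⁻⁴ − 3.869 × 10⁻⁴ = 1.131 × 10⁻⁴, so Δρ ≈ 0.1158 kg m⁻³.
N² = (g/ρ₀)·Δρ/Δz = g·(Δρ/ρ₀)/Δz = 9.8 × 1.131 × 10⁻⁴ / 102 = 1.0866 × 10⁻⁵ s⁻² ≈ 1.09 × 10⁻⁵ s⁻².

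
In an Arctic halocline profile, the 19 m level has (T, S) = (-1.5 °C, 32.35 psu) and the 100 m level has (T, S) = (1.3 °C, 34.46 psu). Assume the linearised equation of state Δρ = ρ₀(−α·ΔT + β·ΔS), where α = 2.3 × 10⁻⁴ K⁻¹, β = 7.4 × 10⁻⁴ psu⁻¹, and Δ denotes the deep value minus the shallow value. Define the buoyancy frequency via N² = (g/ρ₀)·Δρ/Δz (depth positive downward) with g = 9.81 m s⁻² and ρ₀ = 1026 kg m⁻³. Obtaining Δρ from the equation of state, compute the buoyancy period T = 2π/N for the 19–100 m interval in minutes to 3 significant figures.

ΔT = +2.8 K, ΔS = +2.11 psu (deep − shallow).
Δρ/ρ₀ = −αΔT + βΔS = -6.44 × 10⁻⁴ + 1.5614 × 10⁻³ = 9.174 × 10⁻⁴, so Δρ ≈ 0.9413 kg m⁻³.
N² = (g/ρ₀)·Δρ/Δz = g·(Δρ/ρ₀)/Δz = 9.81 × 9.174 × 10⁻⁴ / 81 = 1.1111 × 10⁻⁴ s⁻².
N = √(1.1111 × 10⁻⁴) = 0.010541 rad s⁻¹ → T = 2π/N = 596.07 s = 9.9345 min ≈ 9.93 min.

9.93 min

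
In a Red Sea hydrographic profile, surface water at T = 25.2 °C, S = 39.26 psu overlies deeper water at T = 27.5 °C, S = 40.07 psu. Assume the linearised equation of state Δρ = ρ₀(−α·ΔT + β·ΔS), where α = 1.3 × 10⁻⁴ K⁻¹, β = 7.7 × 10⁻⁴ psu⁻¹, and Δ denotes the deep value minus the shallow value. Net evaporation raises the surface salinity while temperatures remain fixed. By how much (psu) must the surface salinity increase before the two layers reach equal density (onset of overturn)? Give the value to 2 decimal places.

0.42 psu

Neutral buoyancy requires −α(T_deep − T_surf) + β(S_deep − S_surf′) = 0.
S_surf′ = S_deep − (α/β)·ΔT = 40.07 − (1.3 × 10⁻⁴/7.7 × 10⁻⁴)·(+2.3) = 39.6817 psu.
Increase required: 39.6817 − 39.26 = 0.4217 psu.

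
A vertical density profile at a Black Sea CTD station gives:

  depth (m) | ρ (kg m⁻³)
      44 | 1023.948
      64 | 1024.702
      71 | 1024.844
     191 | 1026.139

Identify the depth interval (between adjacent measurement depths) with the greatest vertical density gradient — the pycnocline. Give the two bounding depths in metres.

44–64 m

Compute the density gradient over each adjacent pair:
  44–64 m: Δρ/Δz = 0.754/20 = 0.038 kg m⁻⁴
  64–71 m: Δρ/Δz = 0.142/7 = 0.020 kg m⁻⁴
  71–191 m: Δρ/Δz = 1.295/120 = 0.011 kg m⁻⁴
The largest gradient is in the 44–64 m interval — the pycnocline.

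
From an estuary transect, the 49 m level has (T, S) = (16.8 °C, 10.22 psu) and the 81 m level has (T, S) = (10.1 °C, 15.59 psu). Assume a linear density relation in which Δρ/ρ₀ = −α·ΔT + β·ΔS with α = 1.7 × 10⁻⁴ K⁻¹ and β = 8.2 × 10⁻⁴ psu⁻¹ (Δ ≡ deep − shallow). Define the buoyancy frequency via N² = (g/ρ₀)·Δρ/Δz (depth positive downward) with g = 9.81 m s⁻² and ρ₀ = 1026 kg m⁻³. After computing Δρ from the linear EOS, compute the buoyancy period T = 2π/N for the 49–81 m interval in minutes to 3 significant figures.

ΔT = -6.7 K, ΔS = +5.37 psu (deep − shallow).
Δρ/ρ₀ = −αΔT + βΔS = 1.139 × 10⁻³ + 4.4034 × 10⁻³ = 5.5424 × 10⁻³, so Δρ ≈ 5.687 kg m⁻³.
N² = (g/ρ₀)·Δρ/Δz = g·(Δρ/ρ₀)/Δz = 9.81 × 5.5424 × 10⁻³ / 32 = 1.6991 × 10⁻³ s⁻².
N = √(1.6991 × 10⁻³) = 0.041220 rad s⁻¹ → T = 2π/N = 152.43 s = 2.5405 min ≈ 2.54 min.

2.54 min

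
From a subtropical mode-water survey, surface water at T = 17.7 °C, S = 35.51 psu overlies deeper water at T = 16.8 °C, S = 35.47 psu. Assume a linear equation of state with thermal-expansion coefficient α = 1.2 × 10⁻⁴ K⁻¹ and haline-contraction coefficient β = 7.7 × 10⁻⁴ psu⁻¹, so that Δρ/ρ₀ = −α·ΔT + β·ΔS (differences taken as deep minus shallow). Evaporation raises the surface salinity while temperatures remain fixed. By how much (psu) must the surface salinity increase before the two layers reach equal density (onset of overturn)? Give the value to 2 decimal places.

0.10 psu

Neutral buoyancy requires −α(T_deep − T_surf) + β(S_deep − S_surf′) = 0.
S_surf′ = S_deep − (α/β)·ΔT = 35.47 − (1.2 × 10⁻⁴/7.7 × 10⁻⁴)·(-0.9) = 35.6103 psu.
Increase required: 35.6103 − 35.51 = 0.1003 psu.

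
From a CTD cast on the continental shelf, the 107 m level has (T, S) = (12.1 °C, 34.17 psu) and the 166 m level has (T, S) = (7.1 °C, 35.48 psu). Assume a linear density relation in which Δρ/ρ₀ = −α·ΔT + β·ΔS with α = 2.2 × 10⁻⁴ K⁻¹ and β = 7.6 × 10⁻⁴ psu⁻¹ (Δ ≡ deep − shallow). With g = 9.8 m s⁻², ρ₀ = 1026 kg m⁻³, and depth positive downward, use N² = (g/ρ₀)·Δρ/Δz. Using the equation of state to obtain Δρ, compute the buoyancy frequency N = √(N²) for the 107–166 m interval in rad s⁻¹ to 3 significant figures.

0.0187 rad s⁻¹

ΔT = -5.0 K, ΔS = +1.31 psu (deep − shallow).
Δρ/ρ₀ = −αΔT + βΔS = 1.10 × 10⁻³ + 9.956 × 10⁻⁴ = 2.0956 × 10⁻³, so Δρ ≈ 2.150 kg m⁻³.
N² = (g/ρ₀)·Δρ/Δz = g·(Δρ/ρ₀)/Δz = 9.8 × 2.0956 × 10⁻³ / 59 = 3.4808 × 10⁻⁴ s⁻².
N = √(3.4808 × 10⁻⁴) = 0.018657 rad s⁻¹ ≈ 0.0187 rad s⁻¹.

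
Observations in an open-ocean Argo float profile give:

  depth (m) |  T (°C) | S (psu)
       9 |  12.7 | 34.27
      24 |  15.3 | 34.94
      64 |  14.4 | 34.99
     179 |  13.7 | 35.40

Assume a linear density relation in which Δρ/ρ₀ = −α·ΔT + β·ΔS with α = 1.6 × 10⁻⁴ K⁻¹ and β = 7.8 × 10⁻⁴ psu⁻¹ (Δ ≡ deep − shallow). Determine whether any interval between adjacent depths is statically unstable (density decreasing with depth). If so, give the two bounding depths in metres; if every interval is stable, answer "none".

none

Evaluate Δρ/ρ₀ = −αΔT + βΔS across each adjacent pair:
  9–24 m: −αΔT+βΔS = −(1.6 × 10⁻⁴)(+2.6)+(7.8 × 10⁻⁴)(+0.67) = 1.1 × 10⁻⁴ → stable
  24–64 m: −αΔT+βΔS = −(1.6 × 10⁻⁴)(-0.9)+(7.8 × 10⁻⁴)(+0.05) = 1.8 × 10⁻⁴ → stable
  64–179 m: −αΔT+βΔS = −(1.6 × 10⁻⁴)(-0.7)+(7.8 × 10⁻⁴)(+0.41) = 4.3 × 10⁻⁴ → stable
Every interval has Δρ > 0: the column is stably stratified throughout.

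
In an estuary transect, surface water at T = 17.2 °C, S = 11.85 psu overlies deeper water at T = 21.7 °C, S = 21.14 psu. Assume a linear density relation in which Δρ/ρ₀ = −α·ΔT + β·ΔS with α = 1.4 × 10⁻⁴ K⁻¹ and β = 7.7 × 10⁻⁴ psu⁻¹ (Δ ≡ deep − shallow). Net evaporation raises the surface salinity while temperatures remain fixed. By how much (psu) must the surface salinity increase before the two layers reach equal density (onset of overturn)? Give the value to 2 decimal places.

8.47 psu

Neutral buoyancy requires −α(T_deep − T_surf) + β(S_deep − S_surf′) = 0.
S_surf′ = S_deep − (α/β)·ΔT = 21.14 − (1.4 × 10⁻⁴/7.7 × 10⁻⁴)·(+4.5) = 20.3218 psu.
Increase required: 20.3218 − 11.85 = 8.4718 psu.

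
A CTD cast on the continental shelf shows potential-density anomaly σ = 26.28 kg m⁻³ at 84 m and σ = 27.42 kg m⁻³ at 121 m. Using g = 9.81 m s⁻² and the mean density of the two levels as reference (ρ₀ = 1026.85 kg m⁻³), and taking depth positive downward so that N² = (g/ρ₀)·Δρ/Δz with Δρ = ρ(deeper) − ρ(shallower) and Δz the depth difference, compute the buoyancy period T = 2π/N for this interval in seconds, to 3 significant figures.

366 s

Δρ = 1027.42 − 1026.28 = 1.14 kg m⁻³ over Δz = 121 − 84 = 37 m.
N² = (9.81/1026.85) × (1.14/37) = 2.9435 × 10⁻⁴ s⁻².
N = √(2.9435 × 10⁻⁴) = 0.017157 rad s⁻¹, so T = 2π/N = 366.22 s ≈ 366 s.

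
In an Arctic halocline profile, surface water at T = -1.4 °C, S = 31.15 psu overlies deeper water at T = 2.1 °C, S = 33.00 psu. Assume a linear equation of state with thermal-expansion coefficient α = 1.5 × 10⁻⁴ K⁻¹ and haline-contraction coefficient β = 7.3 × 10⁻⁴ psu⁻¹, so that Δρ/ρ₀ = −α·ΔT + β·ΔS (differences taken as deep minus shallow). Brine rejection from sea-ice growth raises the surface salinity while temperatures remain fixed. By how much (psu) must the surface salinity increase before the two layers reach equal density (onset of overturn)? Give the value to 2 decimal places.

1.13 psu

Neutral buoyancy requires −α(T_deep − T_surf) + β(S_deep − S_surf′) = 0.
S_surf′ = S_deep − (α/β)·ΔT = 33.00 − (1.5 × 10⁻⁴/7.3 × 10⁻⁴)·(+3.5) = 32.2808 psu.
Increase required: 32.2808 − 31.15 = 1.1308 psu.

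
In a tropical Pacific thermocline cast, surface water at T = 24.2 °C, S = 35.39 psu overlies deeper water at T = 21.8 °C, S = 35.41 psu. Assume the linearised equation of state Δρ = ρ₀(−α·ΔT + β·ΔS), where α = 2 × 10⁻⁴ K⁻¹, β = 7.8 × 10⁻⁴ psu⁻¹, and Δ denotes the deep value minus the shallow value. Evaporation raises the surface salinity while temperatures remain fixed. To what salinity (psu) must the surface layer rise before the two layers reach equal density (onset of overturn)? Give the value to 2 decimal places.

36.03 psu

Neutral buoyancy requires −α(T_deep − T_surf) + β(S_deep − S_surf′) = 0.
S_surf′ = S_deep − (α/β)·ΔT = 35.41 − (2 × 10⁻⁴/7.8 × 10⁻⁴)·(-2.4) = 36.0254 psu.
Increase required: 36.0254 − 35.39 = 0.6354 psu.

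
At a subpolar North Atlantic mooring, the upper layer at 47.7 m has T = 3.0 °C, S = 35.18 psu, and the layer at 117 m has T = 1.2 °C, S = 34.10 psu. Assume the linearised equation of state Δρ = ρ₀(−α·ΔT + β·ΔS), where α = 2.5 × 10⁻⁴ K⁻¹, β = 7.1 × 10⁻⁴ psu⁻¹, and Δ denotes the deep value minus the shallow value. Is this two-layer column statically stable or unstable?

unstable

ΔT = 1.2 − 3.0 = -1.8 K and ΔS = 34.10 − 35.18 = -1.08 psu (deep − shallow).
−αΔT = 4.50 × 10⁻⁴; βΔS = -7.668 × 10⁻⁴; sum Δρ/ρ₀ = -3.168 × 10⁻⁴.
Δρ/ρ₀ < 0, so Δρ < 0: deeper water is lighter → statically unstable; the column would overturn.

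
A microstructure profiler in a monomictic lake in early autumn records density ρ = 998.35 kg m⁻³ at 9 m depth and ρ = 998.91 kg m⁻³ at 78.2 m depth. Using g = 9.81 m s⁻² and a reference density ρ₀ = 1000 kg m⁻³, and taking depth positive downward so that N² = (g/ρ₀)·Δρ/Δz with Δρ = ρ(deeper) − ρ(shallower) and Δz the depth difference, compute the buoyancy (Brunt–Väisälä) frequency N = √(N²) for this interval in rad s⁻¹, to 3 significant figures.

Δρ = 998.91 − 998.35 = 0.56 kg m⁻³ over Δz = 78.2 − 9 = 69.2 m.
N² = (9.81/1000) × (0.56/69.2) = 7.9387 × 10⁻⁵ s⁻².
N = √(7.9387 × 10⁻⁵) = 8.9099 × 10⁻³ rad s⁻¹ ≈ 8.91 × 10⁻³ rad s⁻¹.

8.91 × 10⁻³ rad s⁻¹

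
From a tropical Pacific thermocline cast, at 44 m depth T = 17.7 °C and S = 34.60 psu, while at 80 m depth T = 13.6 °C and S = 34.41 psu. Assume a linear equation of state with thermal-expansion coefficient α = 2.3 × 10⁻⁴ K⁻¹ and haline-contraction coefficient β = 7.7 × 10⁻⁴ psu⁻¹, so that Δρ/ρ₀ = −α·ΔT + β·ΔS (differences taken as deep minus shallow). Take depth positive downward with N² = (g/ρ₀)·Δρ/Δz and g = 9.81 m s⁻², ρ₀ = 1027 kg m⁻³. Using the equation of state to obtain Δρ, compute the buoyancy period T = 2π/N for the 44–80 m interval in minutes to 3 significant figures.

7.11 min

ΔT = -4.1 K, ΔS = -0.19 psu (deep − shallow).
Δρ/ρ₀ = −αΔT + βΔS = 9.43 × 10⁻⁴ − 1.463 × 10⁻⁴ = 7.967 × 10⁻⁴, so Δρ ≈ 0.8182 kg m⁻³.
N² = (g/ρ₀)·Δρ/Δz = g·(Δρ/ρ₀)/Δz = 9.81 × 7.967 × 10⁻⁴ / 36 = 2.1710 × 10⁻⁴ s⁻².
N = √(2.1710 × 10⁻⁴) = 0.014734 rad s⁻¹ → T = 2π/N = 426.44 s = 7.1073 min ≈ 7.11 min.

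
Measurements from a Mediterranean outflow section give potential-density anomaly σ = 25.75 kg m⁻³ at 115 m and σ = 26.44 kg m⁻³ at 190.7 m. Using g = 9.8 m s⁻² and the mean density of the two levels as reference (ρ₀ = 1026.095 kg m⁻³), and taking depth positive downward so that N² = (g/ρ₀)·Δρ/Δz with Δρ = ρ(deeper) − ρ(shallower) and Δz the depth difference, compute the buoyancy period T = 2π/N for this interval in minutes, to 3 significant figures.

11.2 min

Δρ = 1026.44 − 1025.75 = 0.69 kg m⁻³ over Δz = 190.7 − 115 = 75.7 m.
N² = (9.8/1026.095) × (0.69/75.7) = 8.7055 × 10⁻⁵ s⁻².
N = √(8.7055 × 10⁻⁵) = 9.3303 × 10⁻³ rad s⁻¹, so T = 2π/N = 673.42 s = 11.224 min ≈ 11.2 min.
A positive N² confirms static stability across the interval.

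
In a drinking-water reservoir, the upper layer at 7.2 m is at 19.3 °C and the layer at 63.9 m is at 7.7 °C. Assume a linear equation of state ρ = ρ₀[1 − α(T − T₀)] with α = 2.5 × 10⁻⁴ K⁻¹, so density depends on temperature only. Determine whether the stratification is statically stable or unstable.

stable

ΔT = 7.7 − 19.3 = -11.6 K, so Δρ/ρ₀ = −αΔT = 2.90 × 10⁻³.
Δρ/ρ₀ > 0, so Δρ > 0: deeper water is denser → statically stable.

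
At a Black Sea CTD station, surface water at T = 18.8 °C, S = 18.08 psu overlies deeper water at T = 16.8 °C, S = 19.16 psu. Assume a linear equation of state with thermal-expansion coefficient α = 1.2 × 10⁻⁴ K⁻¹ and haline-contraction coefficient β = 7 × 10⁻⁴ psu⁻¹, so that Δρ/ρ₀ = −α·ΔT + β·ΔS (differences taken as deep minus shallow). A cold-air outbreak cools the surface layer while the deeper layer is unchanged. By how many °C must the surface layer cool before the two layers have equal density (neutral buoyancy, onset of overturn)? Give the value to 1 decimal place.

8.3 °C

Neutral buoyancy requires Δρ = 0, i.e. −α(T_deep − T_surf′) + β(S_deep − S_surf) = 0.
T_surf′ = T_deep − (β/α)·ΔS = 16.8 − (7 × 10⁻⁴/1.2 × 10⁻⁴)·(+1.08) = 10.500 °C.
Cooling required: 18.8 − (10.500) = 8.300 °C.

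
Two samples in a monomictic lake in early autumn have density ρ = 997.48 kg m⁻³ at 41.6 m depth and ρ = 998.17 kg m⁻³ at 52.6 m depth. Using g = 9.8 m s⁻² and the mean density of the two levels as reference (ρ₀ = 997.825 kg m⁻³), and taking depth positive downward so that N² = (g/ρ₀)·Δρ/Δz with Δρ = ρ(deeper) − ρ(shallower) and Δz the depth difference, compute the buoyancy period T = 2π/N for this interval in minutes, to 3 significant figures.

Δρ = 998.17 − 997.48 = 0.69 kg m⁻³ over Δz = 52.6 − 41.6 = 11 m.
N² = (9.8/997.825) × (0.69/11) = 6.1607 × 10⁻⁴ s⁻².
N = √(6.1607 × 10⁻⁴) = 0.024821 rad s⁻¹, so T = 2π/N = 253.14 s = 4.2190 min ≈ 4.22 min.
Since Δρ > 0 the layer is stably stratified.

4.22 min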